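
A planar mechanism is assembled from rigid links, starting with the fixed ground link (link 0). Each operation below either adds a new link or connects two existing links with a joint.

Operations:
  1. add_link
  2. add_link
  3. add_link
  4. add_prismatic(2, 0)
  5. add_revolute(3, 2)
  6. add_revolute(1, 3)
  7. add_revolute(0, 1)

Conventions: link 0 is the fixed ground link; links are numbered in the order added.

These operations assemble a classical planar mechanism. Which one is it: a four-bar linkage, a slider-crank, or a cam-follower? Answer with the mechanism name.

links: 4 (incl. ground); joints: 3 revolute, 1 prismatic, 0 higher (cam) pair, forming one closed loop
4 links, 3 revolutes + 1 prismatic in one loop → slider-crank

slider-crank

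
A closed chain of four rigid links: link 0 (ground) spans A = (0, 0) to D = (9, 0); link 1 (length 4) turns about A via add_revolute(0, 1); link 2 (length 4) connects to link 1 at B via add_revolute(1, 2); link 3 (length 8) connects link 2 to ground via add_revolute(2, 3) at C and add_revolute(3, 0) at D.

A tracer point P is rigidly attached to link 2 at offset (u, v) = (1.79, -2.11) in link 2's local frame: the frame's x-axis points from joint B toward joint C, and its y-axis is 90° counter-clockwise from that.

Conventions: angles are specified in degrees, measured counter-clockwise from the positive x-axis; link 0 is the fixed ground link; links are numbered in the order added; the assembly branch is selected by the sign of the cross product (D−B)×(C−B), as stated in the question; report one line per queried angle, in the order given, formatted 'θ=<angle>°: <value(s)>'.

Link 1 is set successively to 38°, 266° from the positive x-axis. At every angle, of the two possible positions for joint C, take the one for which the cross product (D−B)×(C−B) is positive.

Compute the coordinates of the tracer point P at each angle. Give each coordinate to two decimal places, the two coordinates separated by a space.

A=(0,0), D=(9.00,0)
θ=38°: B = A + 4.00·(cos38°, sin38°) = (3.1520, 2.4626)
θ=38°: |BD| = 6.3453
θ=38°: circle(B,4.00) ∩ circle(D,8.00): a=-0.6096, h=3.9533
θ=38°:   candidates: C₊=(4.1245,6.3426) cross=25.085; C₋=(1.0559,-0.9441) cross=-25.085
θ=38°:   branch + wants cross > 0 → take C=(4.1245,6.3426) (cross=25.085)
θ=38°: ex = (C−B)/|BC| = (0.2431,0.9700); ey = (-0.9700,0.2431)
θ=38°: P = B + 1.79·ex + -2.11·ey = (5.6339,3.6860)
θ=266°: B = A + 4.00·(cos266°, sin266°) = (-0.2790, -3.9903)
θ=266°: |BD| = 10.1006
θ=266°: circle(B,4.00) ∩ circle(D,8.00): a=2.6742, h=2.9747
θ=266°:   candidates: C₊=(1.0025,-0.2011) cross=30.046; C₋=(3.3528,-5.6665) cross=-30.046
θ=266°:   branch + wants cross > 0 → take C=(1.0025,-0.2011) (cross=30.046)
θ=266°: ex = (C−B)/|BC| = (0.3204,0.9473); ey = (-0.9473,0.3204)
θ=266°: P = B + 1.79·ex + -2.11·ey = (2.2932,-2.9706)

θ=38°: 5.63 3.69
θ=266°: 2.29 -2.97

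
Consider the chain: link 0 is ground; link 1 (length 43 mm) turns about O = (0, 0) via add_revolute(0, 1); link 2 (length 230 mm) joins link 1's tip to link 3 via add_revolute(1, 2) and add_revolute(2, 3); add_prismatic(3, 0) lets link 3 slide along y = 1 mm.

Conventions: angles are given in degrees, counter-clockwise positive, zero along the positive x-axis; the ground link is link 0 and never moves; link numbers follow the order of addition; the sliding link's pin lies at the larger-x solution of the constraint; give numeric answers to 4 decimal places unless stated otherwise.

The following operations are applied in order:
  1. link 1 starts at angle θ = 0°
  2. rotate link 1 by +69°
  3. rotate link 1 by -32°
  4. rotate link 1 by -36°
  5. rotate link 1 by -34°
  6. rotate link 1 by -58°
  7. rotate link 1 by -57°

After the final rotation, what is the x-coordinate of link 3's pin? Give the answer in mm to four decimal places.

geometry: r = 43 mm, L = 230 mm, e = 1 mm; θ starts at 0°
rotate link 1 by +69°: θ ← 0° +69° = 69°
rotate link 1 by -32°: θ ← 69° -32° = 37°
rotate link 1 by -36°: θ ← 37° -36° = 1°
rotate link 1 by -34°: θ ← 1° -34° = -33°
rotate link 1 by -58°: θ ← -33° -58° = -91°
rotate link 1 by -57°: θ ← -91° -57° = -148°
crank pin P = (r cos θ, r sin θ) = (-36.466068, -22.786528)
h = r sin θ − e = -22.786528 − 1 = -23.786528
x = r cos θ + √(L² − h²) = -36.466068 + 228.766696 = 192.300628

192.3006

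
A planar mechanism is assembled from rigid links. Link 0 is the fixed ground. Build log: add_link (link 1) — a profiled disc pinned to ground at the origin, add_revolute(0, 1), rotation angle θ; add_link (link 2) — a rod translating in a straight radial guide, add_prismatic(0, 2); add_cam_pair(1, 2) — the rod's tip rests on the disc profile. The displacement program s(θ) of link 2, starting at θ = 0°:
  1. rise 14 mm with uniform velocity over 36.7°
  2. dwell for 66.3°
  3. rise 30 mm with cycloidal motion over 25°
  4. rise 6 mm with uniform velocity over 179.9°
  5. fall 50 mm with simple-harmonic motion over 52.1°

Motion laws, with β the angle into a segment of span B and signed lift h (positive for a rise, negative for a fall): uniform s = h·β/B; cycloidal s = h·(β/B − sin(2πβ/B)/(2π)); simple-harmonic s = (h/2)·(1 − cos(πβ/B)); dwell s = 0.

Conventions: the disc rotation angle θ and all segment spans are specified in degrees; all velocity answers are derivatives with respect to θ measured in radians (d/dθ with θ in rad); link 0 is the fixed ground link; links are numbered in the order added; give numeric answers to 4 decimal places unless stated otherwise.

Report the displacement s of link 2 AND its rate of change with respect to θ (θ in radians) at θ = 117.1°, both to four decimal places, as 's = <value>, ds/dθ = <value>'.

seg 1 [0°–36.7°] uniform, h=14: full span → s += 14 → s = 14.0000
seg 2 [36.7°–103°] dwell: s stays 14.0000
seg 3 [103°–128°] cycloidal, h=30: θ=117.1° here. β=14.1, B=25. 30·(0.5640 − sin(2π·0.5640)/(2π)) = 18.7887 → s = 32.7887
velocity in seg [103°–128°] (cycloidal), θ in radians: β = 14.1° = 0.2461 rad, B = 25° = 0.4363 rad; ds/dθ = (h/B)(1 − cos(2πβ/B)) = (30/0.4363)(1 − cos(2π·0.5640)) = 132.025417 mm/rad

s = 32.7887, ds/dθ = 132.0254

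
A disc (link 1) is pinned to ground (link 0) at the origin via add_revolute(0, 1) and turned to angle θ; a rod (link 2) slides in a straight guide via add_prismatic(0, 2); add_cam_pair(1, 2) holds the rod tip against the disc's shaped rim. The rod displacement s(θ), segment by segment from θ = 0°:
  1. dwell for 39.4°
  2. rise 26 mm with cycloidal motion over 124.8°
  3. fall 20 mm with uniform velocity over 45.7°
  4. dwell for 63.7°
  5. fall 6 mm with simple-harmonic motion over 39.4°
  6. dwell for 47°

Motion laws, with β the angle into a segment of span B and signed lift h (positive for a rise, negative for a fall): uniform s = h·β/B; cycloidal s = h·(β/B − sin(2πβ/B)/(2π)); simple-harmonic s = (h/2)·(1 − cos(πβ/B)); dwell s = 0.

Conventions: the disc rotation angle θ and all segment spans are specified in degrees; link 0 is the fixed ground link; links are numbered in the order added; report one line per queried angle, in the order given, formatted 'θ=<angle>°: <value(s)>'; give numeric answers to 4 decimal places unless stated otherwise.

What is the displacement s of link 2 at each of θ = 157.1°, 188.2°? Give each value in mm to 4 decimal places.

segment 1 (0° to 39.4°, dwell): s unchanged at 0.0000
θ = 157.1° falls in segment 2 (39.4° to 164.2°, cycloidal, h = 26): β = 157.1 − 39.4 = 117.7°, B = 124.8°; Δs = 26·(0.9431 − sin(2π·0.9431)/(2π)) = 25.9687; s = 0.0000 + 25.9687 = 25.9687
segment 2 (39.4° to 164.2°, cycloidal, h = 26) is passed completely: s = 0.0000 + (26) = 26.0000
θ = 188.2° falls in segment 3 (164.2° to 209.9°, uniform, h = -20): β = 188.2 − 164.2 = 24°, B = 45.7°; Δs = -20·24/45.7 = -10.5033; s = 26.0000 − 10.5033 = 15.4967

θ=157.1°: 25.9687
θ=188.2°: 15.4967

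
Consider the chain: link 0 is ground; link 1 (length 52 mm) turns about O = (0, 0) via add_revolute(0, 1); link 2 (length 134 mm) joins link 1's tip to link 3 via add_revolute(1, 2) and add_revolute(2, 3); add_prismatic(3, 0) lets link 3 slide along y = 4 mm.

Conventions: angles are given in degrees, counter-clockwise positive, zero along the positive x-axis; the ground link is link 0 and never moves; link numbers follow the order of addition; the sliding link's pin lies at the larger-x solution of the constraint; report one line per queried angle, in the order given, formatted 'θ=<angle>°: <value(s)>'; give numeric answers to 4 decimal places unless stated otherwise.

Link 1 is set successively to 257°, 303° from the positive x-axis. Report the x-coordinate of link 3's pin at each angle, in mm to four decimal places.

geometry: r = 52 mm, L = 134 mm, e = 4 mm
θ=257°: crank pin P = (r cos θ, r sin θ) = (-11.697455, -50.667243)
θ=257°: h = r sin θ − e = -50.667243 − 4 = -54.667243
θ=257°: x = r cos θ + √(L² − h²) = -11.697455 + 122.341704 = 110.644249
θ=303°: crank pin P = (r cos θ, r sin θ) = (28.321230, -43.610870)
θ=303°: h = r sin θ − e = -43.610870 − 4 = -47.610870
θ=303°: x = r cos θ + √(L² − h²) = 28.321230 + 125.256557 = 153.577787

θ=257°: 110.6442
θ=303°: 153.5778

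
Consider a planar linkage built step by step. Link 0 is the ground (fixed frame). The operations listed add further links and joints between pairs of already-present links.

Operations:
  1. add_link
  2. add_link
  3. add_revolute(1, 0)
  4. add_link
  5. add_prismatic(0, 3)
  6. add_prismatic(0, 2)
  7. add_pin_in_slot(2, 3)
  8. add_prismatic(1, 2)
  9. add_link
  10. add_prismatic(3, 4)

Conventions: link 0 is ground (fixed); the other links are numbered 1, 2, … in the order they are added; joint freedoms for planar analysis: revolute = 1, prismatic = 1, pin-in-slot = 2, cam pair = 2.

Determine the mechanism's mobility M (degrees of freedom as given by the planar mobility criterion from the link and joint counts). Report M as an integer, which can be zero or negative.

(L,J1,J2)=(1,0,0); link0 fixed
link1: (2,0,0)
link2: (3,0,0)
R 1-0 [J1]: (3,1,0)
link3: (4,1,0)
P 0-3 [J1]: (4,2,0)
P 0-2 [J1]: (4,3,0)
PS 2-3 [J2]: (4,3,1)
P 1-2 [J1]: (4,4,1)
link4: (5,4,1)
P 3-4 [J1]: (5,5,1)
Grübler: 3·4 − 2·5 − 1 = 1

M = 1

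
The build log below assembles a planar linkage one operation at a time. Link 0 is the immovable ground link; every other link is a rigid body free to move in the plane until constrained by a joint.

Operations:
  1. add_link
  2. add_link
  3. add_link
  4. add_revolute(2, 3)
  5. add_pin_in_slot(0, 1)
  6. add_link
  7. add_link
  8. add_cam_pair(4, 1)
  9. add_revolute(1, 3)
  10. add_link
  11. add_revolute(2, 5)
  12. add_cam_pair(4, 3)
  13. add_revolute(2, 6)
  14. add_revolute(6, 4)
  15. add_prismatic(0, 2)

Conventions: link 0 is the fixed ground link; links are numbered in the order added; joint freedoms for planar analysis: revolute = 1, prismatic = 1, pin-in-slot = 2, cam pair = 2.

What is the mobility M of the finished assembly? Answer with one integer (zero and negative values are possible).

ground; <1,0,0>
#1 <2,0,0>
#2 <3,0,0>
#3 <4,0,0>
R:2↔3 J1 <4,1,0>
PS:0↔1 J2 <4,1,1>
#4 <5,1,1>
#5 <6,1,1>
C:4↔1 J2 <6,1,2>
R:1↔3 J1 <6,2,2>
#6 <7,2,2>
R:2↔5 J1 <7,3,2>
C:4↔3 J2 <7,3,3>
R:2↔6 J1 <7,4,3>
R:6↔4 J1 <7,5,3>
P:0↔2 J1 <7,6,3>
3×6 − 2×6 − 1×3 = 3

M = 3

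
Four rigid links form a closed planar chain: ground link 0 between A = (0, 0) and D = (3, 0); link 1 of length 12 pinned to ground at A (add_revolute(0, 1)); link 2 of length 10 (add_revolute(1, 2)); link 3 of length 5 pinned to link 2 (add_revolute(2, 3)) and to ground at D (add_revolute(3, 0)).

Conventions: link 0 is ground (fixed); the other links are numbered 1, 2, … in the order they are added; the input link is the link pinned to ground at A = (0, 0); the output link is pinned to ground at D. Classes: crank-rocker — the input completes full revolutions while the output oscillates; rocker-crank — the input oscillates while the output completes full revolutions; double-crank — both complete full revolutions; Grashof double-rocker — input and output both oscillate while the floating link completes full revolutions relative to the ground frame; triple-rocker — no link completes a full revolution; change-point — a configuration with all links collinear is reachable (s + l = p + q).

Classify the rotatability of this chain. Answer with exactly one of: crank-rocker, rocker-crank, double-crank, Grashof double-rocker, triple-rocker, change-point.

lengths: ground=3, input=12, coupler=10, output=5
sorted: s=3 (shortest), l=12 (longest), p+q=15
s + l = 15 vs p + q = 15
s + l = p + q → change-point (collinear configuration reachable)

change-point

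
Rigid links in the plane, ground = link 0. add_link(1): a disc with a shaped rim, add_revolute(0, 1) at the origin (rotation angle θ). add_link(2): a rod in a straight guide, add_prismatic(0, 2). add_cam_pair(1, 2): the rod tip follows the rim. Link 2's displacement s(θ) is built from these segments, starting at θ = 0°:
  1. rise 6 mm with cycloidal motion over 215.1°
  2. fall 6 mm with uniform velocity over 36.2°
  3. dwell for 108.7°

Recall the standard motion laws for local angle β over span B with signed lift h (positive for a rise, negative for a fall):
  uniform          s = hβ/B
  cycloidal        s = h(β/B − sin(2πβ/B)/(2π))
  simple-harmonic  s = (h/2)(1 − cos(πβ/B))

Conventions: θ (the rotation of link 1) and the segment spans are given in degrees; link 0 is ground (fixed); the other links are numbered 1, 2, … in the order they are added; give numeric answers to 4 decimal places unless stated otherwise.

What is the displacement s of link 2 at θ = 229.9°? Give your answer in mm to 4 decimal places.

segment 1 (0° to 215.1°, cycloidal, h = 6) is passed completely: s = 0.0000 + (6) = 6.0000
θ = 229.9° falls in segment 2 (215.1° to 251.3°, uniform, h = -6): β = 229.9 − 215.1 = 14.8°, B = 36.2°; Δs = -6·14.8/36.2 = -2.4530; s = 6.0000 − 2.4530 = 3.5470

3.5470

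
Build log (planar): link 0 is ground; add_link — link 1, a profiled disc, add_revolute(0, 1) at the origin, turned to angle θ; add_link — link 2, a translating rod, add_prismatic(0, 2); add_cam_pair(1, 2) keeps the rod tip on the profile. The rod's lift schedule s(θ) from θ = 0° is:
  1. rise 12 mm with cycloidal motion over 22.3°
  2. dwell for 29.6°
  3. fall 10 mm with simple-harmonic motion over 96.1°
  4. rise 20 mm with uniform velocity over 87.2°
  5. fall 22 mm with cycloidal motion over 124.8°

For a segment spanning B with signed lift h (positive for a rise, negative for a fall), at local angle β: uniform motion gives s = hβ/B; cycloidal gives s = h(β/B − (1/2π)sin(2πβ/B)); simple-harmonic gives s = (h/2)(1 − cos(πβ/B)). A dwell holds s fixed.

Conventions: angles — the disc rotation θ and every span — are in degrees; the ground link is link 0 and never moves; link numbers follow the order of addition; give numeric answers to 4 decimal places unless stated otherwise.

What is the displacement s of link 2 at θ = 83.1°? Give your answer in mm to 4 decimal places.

seg 1 [0°–22.3°] cycloidal, h=12: full span → s += 12 → s = 12.0000
seg 2 [22.3°–51.9°] dwell: s stays 12.0000
seg 3 [51.9°–148°] simple-harmonic, h=-10: θ=83.1° here. β=31.2, B=96.1. -10/2·(1 − cos(π·0.3247)) = -2.3830 → s = 9.6170

9.6170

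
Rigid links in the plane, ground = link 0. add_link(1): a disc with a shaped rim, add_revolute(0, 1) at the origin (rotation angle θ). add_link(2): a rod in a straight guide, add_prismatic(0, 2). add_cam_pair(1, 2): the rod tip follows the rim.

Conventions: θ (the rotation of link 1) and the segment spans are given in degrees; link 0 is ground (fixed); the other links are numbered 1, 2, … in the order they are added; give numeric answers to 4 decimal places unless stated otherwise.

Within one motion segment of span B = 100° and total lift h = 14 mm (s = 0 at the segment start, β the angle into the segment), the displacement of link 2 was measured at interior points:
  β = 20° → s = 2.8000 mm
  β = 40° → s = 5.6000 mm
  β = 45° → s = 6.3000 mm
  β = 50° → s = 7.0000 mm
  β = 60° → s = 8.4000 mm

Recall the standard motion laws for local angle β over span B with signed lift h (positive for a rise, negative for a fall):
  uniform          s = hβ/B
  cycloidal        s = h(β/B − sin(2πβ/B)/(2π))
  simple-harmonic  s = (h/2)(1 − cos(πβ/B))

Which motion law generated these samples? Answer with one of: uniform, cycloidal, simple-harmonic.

candidates at β/B = r: uniform s = h·r (linear in β); cycloidal s = h·(r − sin(2πr)/(2π)); simple-harmonic s = (h/2)(1 − cos(πr))
β=20°: printed 2.8000 | uniform 2.8000, cycloidal 0.6809, simple-harmonic 1.3369
β=40°: printed 5.6000 | uniform 5.6000, cycloidal 4.2903, simple-harmonic 4.8369
β=45°: printed 6.3000 | uniform 6.3000, cycloidal 5.6115, simple-harmonic 5.9050
β=50°: printed 7.0000 | uniform 7.0000, cycloidal 7.0000, simple-harmonic 7.0000
β=60°: printed 8.4000 | uniform 8.4000, cycloidal 9.7097, simple-harmonic 9.1631
only one law matches every sample → uniform

uniform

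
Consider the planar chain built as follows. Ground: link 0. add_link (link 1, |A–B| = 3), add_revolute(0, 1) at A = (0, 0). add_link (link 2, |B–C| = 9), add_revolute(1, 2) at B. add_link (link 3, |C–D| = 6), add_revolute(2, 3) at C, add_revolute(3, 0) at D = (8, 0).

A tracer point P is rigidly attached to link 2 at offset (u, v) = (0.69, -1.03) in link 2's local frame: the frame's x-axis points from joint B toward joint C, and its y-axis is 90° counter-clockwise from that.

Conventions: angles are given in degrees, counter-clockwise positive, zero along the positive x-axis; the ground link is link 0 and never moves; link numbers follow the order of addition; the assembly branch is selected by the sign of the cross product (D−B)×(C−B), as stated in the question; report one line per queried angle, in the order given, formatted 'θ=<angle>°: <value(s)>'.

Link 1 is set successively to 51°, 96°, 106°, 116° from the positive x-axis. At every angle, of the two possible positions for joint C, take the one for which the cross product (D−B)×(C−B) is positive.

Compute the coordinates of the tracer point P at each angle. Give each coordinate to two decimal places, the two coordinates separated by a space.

A=(0,0), D=(8.00,0)
θ=51°: B = A + 3.00·(cos51°, sin51°) = (1.8880, 2.3314)
θ=51°: |BD| = 6.5416
θ=51°: circle(B,9.00) ∩ circle(D,6.00): a=6.7103, h=5.9976
θ=51°:   candidates: C₊=(10.2952,5.5436) cross=39.234; C₋=(6.0201,-5.6639) cross=-39.234
θ=51°:   branch + wants cross > 0 → take C=(10.2952,5.5436) (cross=39.234)
θ=51°: ex = (C−B)/|BC| = (0.9341,0.3569); ey = (-0.3569,0.9341)
θ=51°: P = B + 0.69·ex + -1.03·ey = (2.9001,1.6155)
θ=96°: B = A + 3.00·(cos96°, sin96°) = (-0.3136, 2.9836)
θ=96°: |BD| = 8.8327
θ=96°: circle(B,9.00) ∩ circle(D,6.00): a=6.9637, h=5.7015
θ=96°:   candidates: C₊=(8.1667,5.9977) cross=50.360; C₋=(4.3150,-4.7350) cross=-50.360
θ=96°:   branch + wants cross > 0 → take C=(8.1667,5.9977) (cross=50.360)
θ=96°: ex = (C−B)/|BC| = (0.9423,0.3349); ey = (-0.3349,0.9423)
θ=96°: P = B + 0.69·ex + -1.03·ey = (0.6815,2.2441)
θ=106°: B = A + 3.00·(cos106°, sin106°) = (-0.8269, 2.8838)
θ=106°: |BD| = 9.2860
θ=106°: circle(B,9.00) ∩ circle(D,6.00): a=7.0660, h=5.5742
θ=106°:   candidates: C₊=(7.6208,5.9880) cross=51.762; C₋=(4.1587,-4.6091) cross=-51.762
θ=106°:   branch + wants cross > 0 → take C=(7.6208,5.9880) (cross=51.762)
θ=106°: ex = (C−B)/|BC| = (0.9386,0.3449); ey = (-0.3449,0.9386)
θ=106°: P = B + 0.69·ex + -1.03·ey = (0.1760,2.1550)
θ=116°: B = A + 3.00·(cos116°, sin116°) = (-1.3151, 2.6964)
θ=116°: |BD| = 9.6975
θ=116°: circle(B,9.00) ∩ circle(D,6.00): a=7.1689, h=5.4412
θ=116°:   candidates: C₊=(7.0840,5.9297) cross=52.766; C₋=(4.0582,-4.5235) cross=-52.766
θ=116°:   branch + wants cross > 0 → take C=(7.0840,5.9297) (cross=52.766)
θ=116°: ex = (C−B)/|BC| = (0.9332,0.3593); ey = (-0.3593,0.9332)
θ=116°: P = B + 0.69·ex + -1.03·ey = (-0.3011,1.9830)

θ=51°: 2.90 1.62
θ=96°: 0.68 2.24
θ=106°: 0.18 2.15
θ=116°: -0.30 1.98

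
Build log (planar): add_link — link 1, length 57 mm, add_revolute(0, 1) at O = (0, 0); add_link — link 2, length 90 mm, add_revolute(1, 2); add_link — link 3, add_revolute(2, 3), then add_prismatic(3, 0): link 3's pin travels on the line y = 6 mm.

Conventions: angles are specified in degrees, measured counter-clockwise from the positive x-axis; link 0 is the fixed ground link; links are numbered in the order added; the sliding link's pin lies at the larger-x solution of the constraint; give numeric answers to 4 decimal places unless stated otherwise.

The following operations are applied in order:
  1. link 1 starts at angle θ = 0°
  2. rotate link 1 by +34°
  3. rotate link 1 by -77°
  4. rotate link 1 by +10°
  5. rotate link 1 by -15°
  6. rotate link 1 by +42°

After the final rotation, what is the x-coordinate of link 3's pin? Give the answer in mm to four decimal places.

geometry: r = 57 mm, L = 90 mm, e = 6 mm; θ starts at 0°
rotate link 1 by +34°: θ ← 0° +34° = 34°
rotate link 1 by -77°: θ ← 34° -77° = -43°
rotate link 1 by +10°: θ ← -43° +10° = -33°
rotate link 1 by -15°: θ ← -33° -15° = -48°
rotate link 1 by +42°: θ ← -48° +42° = -6°
crank pin P = (r cos θ, r sin θ) = (56.687748, -5.958122)
h = r sin θ − e = -5.958122 − 6 = -11.958122
x = r cos θ + √(L² − h²) = 56.687748 + 89.202036 = 145.889784

145.8898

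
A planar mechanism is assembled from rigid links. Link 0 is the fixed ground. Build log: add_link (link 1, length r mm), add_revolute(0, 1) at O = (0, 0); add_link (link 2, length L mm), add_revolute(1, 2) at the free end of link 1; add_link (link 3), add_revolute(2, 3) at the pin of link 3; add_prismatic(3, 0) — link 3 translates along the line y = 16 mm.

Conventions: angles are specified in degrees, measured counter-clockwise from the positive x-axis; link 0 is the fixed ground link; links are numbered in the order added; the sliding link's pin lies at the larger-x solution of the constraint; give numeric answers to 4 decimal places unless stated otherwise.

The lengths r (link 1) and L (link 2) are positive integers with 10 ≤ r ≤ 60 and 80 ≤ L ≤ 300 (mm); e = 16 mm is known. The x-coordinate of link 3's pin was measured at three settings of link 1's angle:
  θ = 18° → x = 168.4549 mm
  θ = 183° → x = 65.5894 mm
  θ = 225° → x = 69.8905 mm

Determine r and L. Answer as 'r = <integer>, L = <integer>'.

constraint per measurement: (x − r cos θ)² + (r sin θ − e)² = L²
subtracting the θ₁ and θ₂ equations cancels the r² and L² terms:
r = (x₁² − x₂²) / (2[(x₁cos θ₁ + e sin θ₁) − (x₂cos θ₂ + e sin θ₂)]) = 52.0000 → r = 52
L² = (x₁ − r cos θ₁)² + (r sin θ₁ − e)² = 14160.9955 → L = 119.0000 → L = 119
check at θ₃=225°: x = 69.8905 (printed 69.8905) ✓

r = 52, L = 119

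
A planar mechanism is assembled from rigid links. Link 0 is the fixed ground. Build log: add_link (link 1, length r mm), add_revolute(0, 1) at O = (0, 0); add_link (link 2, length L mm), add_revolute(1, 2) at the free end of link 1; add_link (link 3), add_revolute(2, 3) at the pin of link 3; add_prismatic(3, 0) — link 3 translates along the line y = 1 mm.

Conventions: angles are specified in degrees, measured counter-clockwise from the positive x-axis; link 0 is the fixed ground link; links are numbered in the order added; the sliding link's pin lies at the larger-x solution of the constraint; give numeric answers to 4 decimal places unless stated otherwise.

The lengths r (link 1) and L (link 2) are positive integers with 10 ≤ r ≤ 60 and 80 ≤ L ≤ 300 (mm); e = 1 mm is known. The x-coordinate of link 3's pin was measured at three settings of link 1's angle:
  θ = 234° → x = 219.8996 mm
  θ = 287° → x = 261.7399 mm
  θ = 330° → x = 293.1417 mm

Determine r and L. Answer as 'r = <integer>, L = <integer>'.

constraint per measurement: (x − r cos θ)² + (r sin θ − e)² = L²
subtracting the θ₁ and θ₂ equations cancels the r² and L² terms:
r = (x₁² − x₂²) / (2[(x₁cos θ₁ + e sin θ₁) − (x₂cos θ₂ + e sin θ₂)]) = 49.0001 → r = 49
L² = (x₁ − r cos θ₁)² + (r sin θ₁ − e)² = 63503.9844 → L = 252.0000 → L = 252
check at θ₃=330°: x = 293.1417 (printed 293.1417) ✓

r = 49, L = 252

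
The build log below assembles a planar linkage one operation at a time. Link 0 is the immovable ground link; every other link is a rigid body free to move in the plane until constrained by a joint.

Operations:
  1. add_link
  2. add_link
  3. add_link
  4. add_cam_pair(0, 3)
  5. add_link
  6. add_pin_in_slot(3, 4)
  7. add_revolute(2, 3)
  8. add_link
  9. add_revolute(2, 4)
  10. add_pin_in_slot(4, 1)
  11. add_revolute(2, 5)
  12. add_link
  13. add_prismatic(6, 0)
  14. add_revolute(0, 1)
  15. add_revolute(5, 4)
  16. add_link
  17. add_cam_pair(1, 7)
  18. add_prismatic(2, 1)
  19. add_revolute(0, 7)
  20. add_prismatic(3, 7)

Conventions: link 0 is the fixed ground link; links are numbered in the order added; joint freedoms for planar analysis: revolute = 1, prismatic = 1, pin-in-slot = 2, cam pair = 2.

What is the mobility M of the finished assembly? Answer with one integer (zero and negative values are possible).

L=1 J1=0 J2=0
add link → L=2 J1=0 J2=0
add link → L=3 J1=0 J2=0
add link → L=4 J1=0 J2=0
C@0,3 dof=2 J2 → L=4 J1=0 J2=1
add link → L=5 J1=0 J2=1
PS@3,4 dof=2 J2 → L=5 J1=0 J2=2
R@2,3 dof=1 J1 → L=5 J1=1 J2=2
add link → L=6 J1=1 J2=2
R@2,4 dof=1 J1 → L=6 J1=2 J2=2
PS@4,1 dof=2 J2 → L=6 J1=2 J2=3
R@2,5 dof=1 J1 → L=6 J1=3 J2=3
add link → L=7 J1=3 J2=3
P@6,0 dof=1 J1 → L=7 J1=4 J2=3
R@0,1 dof=1 J1 → L=7 J1=5 J2=3
R@5,4 dof=1 J1 → L=7 J1=6 J2=3
add link → L=8 J1=6 J2=3
C@1,7 dof=2 J2 → L=8 J1=6 J2=4
P@2,1 dof=1 J1 → L=8 J1=7 J2=4
R@0,7 dof=1 J1 → L=8 J1=8 J2=4
P@3,7 dof=1 J1 → L=8 J1=9 J2=4
M=3(L−1)−2J1−J2=3·7−2·9−4=-1

M = -1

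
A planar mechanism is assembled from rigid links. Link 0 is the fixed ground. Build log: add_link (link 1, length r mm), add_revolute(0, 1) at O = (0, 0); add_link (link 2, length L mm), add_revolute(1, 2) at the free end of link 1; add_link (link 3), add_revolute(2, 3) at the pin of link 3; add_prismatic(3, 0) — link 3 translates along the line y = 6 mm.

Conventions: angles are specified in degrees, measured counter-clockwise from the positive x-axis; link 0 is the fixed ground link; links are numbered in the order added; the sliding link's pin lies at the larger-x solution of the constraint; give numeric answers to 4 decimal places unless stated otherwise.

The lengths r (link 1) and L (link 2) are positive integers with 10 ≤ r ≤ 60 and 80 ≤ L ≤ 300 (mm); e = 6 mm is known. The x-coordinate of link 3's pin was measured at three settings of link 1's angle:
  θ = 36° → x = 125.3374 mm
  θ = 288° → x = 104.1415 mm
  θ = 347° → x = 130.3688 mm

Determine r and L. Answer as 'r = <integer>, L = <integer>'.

constraint per measurement: (x − r cos θ)² + (r sin θ − e)² = L²
subtracting the θ₁ and θ₂ equations cancels the r² and L² terms:
r = (x₁² − x₂²) / (2[(x₁cos θ₁ + e sin θ₁) − (x₂cos θ₂ + e sin θ₂)]) = 31.0001 → r = 31
L² = (x₁ − r cos θ₁)² + (r sin θ₁ − e)² = 10201.0024 → L = 101.0000 → L = 101
check at θ₃=347°: x = 130.3688 (printed 130.3688) ✓

r = 31, L = 101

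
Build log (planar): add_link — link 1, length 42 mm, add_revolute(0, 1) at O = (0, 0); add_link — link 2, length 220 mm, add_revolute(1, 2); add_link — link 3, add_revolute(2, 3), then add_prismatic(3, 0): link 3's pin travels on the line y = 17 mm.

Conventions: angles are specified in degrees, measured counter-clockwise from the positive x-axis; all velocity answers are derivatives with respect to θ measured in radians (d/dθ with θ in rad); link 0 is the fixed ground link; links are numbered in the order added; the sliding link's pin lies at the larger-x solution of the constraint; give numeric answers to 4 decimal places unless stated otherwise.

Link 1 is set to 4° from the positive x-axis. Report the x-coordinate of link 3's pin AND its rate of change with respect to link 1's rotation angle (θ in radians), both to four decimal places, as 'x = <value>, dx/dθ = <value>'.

geometry: r = 42 mm, L = 220 mm, e = 17 mm
crank pin P = (r cos θ, r sin θ) = (41.897690, 2.929772)
h = r sin θ − e = 2.929772 − 17 = -14.070228
x = r cos θ + √(L² − h²) = 41.897690 + 219.549604 = 261.447294
dx/dθ = −r sin θ − h·r cos θ/√(L² − h²) (θ in radians; h = -14.070228) = -0.244684

x = 261.4473, dx/dθ = -0.2447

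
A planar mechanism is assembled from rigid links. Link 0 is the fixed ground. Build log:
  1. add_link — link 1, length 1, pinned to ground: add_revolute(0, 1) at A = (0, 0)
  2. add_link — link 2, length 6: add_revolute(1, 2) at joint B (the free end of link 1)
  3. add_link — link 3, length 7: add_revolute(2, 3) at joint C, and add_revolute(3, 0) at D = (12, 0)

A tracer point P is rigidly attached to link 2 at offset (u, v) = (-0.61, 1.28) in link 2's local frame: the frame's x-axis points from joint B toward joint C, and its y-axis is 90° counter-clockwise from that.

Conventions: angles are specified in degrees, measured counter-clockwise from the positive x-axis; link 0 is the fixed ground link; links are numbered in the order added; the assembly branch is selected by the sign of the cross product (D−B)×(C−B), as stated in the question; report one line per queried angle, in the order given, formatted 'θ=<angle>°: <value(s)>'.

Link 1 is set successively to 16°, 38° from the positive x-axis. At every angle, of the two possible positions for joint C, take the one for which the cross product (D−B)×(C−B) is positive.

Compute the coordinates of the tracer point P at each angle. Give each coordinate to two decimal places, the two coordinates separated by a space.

A=(0,0), D=(12.00,0)
θ=16°: B = A + 1.00·(cos16°, sin16°) = (0.9613, 0.2756)
θ=16°: |BD| = 11.0422
θ=16°: circle(B,6.00) ∩ circle(D,7.00): a=4.9324, h=3.4163
θ=16°:   candidates: C₊=(5.9774,3.5677) cross=37.723; C₋=(5.8069,-3.2627) cross=-37.723
θ=16°:   branch + wants cross > 0 → take C=(5.9774,3.5677) (cross=37.723)
θ=16°: ex = (C−B)/|BC| = (0.8360,0.5487); ey = (-0.5487,0.8360)
θ=16°: P = B + -0.61·ex + 1.28·ey = (-0.2510,1.0111)
θ=38°: B = A + 1.00·(cos38°, sin38°) = (0.7880, 0.6157)
θ=38°: |BD| = 11.2289
θ=38°: circle(B,6.00) ∩ circle(D,7.00): a=5.0356, h=3.2624
θ=38°:   candidates: C₊=(5.9949,3.5970) cross=36.633; C₋=(5.6371,-2.9179) cross=-36.633
θ=38°:   branch + wants cross > 0 → take C=(5.9949,3.5970) (cross=36.633)
θ=38°: ex = (C−B)/|BC| = (0.8678,0.4969); ey = (-0.4969,0.8678)
θ=38°: P = B + -0.61·ex + 1.28·ey = (-0.3774,1.4234)

θ=16°: -0.25 1.01
θ=38°: -0.38 1.42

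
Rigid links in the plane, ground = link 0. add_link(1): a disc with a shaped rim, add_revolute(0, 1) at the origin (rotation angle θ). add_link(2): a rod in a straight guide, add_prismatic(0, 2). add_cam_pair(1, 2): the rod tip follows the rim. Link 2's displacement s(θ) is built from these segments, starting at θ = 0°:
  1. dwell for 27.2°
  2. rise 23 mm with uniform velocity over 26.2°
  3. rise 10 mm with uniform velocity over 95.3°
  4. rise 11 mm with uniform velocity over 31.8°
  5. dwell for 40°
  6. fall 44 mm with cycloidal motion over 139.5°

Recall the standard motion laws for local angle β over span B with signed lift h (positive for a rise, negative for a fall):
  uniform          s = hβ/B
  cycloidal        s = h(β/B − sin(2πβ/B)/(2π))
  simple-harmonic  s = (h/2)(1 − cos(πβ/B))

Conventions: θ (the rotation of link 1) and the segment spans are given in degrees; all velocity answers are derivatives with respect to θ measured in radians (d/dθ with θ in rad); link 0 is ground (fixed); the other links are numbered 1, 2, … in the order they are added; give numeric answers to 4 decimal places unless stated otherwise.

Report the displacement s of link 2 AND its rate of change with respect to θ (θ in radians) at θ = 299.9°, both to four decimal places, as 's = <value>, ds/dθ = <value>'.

segment 1 (0° to 27.2°, dwell): s unchanged at 0.0000
segment 2 (27.2° to 53.4°, uniform, h = 23) is passed completely: s = 0.0000 + (23) = 23.0000
segment 3 (53.4° to 148.7°, uniform, h = 10) is passed completely: s = 23.0000 + (10) = 33.0000
segment 4 (148.7° to 180.5°, uniform, h = 11) is passed completely: s = 33.0000 + (11) = 44.0000
segment 5 (180.5° to 220.5°, dwell): s unchanged at 44.0000
θ = 299.9° falls in segment 6 (220.5° to 360°, cycloidal, h = -44): β = 299.9 − 220.5 = 79.4°, B = 139.5°; Δs = -44·(0.5692 − sin(2π·0.5692)/(2π)) = -27.9925; s = 44.0000 − 27.9925 = 16.0075
velocity in seg [220.5°–360°] (cycloidal), θ in radians: β = 79.4° = 1.3858 rad, B = 139.5° = 2.4347 rad; ds/dθ = (h/B)(1 − cos(2πβ/B)) = ((-44)/2.4347)(1 − cos(2π·0.5692)) = -34.463265 mm/rad

s = 16.0075, ds/dθ = -34.4633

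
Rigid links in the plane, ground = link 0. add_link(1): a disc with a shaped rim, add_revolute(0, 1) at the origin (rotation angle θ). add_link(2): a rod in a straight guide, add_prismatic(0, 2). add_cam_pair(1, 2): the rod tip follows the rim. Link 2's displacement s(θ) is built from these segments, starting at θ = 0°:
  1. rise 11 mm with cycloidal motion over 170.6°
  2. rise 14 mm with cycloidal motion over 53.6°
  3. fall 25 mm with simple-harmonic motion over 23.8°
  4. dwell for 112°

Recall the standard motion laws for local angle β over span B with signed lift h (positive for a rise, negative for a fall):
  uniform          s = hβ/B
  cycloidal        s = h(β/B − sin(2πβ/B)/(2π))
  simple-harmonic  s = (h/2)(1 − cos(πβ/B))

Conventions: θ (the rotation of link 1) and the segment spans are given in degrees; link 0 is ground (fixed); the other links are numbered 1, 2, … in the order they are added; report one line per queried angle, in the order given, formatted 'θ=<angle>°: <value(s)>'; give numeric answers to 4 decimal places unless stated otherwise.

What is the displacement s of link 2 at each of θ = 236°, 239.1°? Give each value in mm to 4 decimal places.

segment 1 (0° to 170.6°, cycloidal, h = 11) is passed completely: s = 0.0000 + (11) = 11.0000
segment 2 (170.6° to 224.2°, cycloidal, h = 14) is passed completely: s = 11.0000 + (14) = 25.0000
θ = 236° falls in segment 3 (224.2° to 248°, simple-harmonic, h = -25): β = 236 − 224.2 = 11.8°, B = 23.8°; Δs = -25/2·(1 − cos(π·0.4958)) = -12.3350; s = 25.0000 − 12.3350 = 12.6650
θ = 239.1° falls in segment 3 (224.2° to 248°, simple-harmonic, h = -25): β = 239.1 − 224.2 = 14.9°, B = 23.8°; Δs = -25/2·(1 − cos(π·0.6261)) = -17.3216; s = 25.0000 − 17.3216 = 7.6784

θ=236°: 12.6650
θ=239.1°: 7.6784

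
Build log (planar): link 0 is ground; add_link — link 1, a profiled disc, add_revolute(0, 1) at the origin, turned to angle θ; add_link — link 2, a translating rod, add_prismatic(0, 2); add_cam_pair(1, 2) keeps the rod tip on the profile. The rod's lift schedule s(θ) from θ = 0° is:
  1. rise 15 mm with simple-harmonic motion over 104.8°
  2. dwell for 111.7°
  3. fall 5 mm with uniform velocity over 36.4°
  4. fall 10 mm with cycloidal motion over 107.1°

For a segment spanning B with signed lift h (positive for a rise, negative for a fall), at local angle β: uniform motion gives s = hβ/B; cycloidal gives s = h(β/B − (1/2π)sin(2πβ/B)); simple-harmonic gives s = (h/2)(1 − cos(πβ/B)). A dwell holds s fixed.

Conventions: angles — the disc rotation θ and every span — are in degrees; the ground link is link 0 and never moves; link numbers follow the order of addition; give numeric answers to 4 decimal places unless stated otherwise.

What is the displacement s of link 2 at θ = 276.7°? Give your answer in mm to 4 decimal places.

seg 1 [0°–104.8°] simple-harmonic, h=15: full span → s += 15 → s = 15.0000
seg 2 [104.8°–216.5°] dwell: s stays 15.0000
seg 3 [216.5°–252.9°] uniform, h=-5: full span → s += -5 → s = 10.0000
seg 4 [252.9°–360°] cycloidal, h=-10: θ=276.7° here. β=23.8, B=107.1. -10·(0.2222 − sin(2π·0.2222)/(2π)) = -0.6549 → s = 9.3451

9.3451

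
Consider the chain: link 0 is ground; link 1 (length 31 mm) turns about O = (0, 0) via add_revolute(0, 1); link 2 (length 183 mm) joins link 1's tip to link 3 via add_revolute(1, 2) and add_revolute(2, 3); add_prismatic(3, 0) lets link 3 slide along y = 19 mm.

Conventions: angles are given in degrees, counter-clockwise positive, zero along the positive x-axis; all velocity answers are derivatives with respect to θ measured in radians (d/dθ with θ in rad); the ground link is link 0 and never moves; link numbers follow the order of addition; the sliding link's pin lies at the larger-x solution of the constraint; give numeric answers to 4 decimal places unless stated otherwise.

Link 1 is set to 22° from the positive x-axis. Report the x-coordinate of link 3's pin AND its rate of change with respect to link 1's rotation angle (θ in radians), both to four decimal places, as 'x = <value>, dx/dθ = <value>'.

geometry: r = 31 mm, L = 183 mm, e = 19 mm
crank pin P = (r cos θ, r sin θ) = (28.742699, 11.612804)
h = r sin θ − e = 11.612804 − 19 = -7.387196
x = r cos θ + √(L² − h²) = 28.742699 + 182.850839 = 211.593539
dx/dθ = −r sin θ − h·r cos θ/√(L² − h²) (θ in radians; h = -7.387196) = -10.451596

x = 211.5935, dx/dθ = -10.4516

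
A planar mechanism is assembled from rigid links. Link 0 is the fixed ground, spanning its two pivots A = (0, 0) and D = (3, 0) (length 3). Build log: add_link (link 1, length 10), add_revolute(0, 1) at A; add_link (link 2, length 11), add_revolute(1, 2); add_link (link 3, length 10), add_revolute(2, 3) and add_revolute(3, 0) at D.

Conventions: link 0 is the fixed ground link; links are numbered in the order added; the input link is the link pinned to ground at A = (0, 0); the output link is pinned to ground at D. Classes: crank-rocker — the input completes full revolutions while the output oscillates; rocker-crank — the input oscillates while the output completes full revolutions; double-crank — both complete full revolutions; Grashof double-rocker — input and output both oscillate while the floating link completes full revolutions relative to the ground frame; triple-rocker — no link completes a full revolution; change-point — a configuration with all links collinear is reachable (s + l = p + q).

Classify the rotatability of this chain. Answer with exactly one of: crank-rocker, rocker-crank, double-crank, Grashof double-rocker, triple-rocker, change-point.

lengths: ground=3, input=10, coupler=11, output=10
sorted: s=3 (shortest), l=11 (longest), p+q=20
s + l = 14 vs p + q = 20
s + l < p + q (Grashof) with shortest = ground link → double-crank

double-crank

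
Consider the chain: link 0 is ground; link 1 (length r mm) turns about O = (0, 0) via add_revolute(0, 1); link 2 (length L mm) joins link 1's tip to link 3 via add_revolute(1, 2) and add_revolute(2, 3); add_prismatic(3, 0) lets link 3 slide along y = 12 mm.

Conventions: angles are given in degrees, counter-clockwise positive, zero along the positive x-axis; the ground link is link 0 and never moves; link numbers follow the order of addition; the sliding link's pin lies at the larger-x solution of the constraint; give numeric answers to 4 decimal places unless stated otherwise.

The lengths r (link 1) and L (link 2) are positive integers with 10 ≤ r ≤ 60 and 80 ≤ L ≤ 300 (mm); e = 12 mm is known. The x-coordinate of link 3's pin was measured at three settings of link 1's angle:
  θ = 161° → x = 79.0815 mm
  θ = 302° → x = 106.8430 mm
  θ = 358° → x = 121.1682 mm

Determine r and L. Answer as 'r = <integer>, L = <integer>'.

constraint per measurement: (x − r cos θ)² + (r sin θ − e)² = L²
subtracting the θ₁ and θ₂ equations cancels the r² and L² terms:
r = (x₁² − x₂²) / (2[(x₁cos θ₁ + e sin θ₁) − (x₂cos θ₂ + e sin θ₂)]) = 22.0000 → r = 22
L² = (x₁ − r cos θ₁)² + (r sin θ₁ − e)² = 9999.9969 → L = 100.0000 → L = 100
check at θ₃=358°: x = 121.1682 (printed 121.1682) ✓

r = 22, L = 100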